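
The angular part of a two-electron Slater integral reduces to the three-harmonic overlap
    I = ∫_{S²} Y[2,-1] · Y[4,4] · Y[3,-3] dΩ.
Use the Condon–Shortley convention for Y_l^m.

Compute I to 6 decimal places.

0.000000

Σlᵢ=9 odd — θ-integrand is odd under cosθ→−cosθ; I=0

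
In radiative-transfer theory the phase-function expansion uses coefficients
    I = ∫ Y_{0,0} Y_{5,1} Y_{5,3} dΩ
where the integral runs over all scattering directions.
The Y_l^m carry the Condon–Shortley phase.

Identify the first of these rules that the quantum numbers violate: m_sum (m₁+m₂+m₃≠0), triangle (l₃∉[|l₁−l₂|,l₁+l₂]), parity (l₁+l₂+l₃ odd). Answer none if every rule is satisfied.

m_sum

Σmᵢ = 4  ✗
l₃∈[|l₁−l₂|,l₁+l₂]=[5,5], have l₃=5
Σlᵢ = 10 ⇒ even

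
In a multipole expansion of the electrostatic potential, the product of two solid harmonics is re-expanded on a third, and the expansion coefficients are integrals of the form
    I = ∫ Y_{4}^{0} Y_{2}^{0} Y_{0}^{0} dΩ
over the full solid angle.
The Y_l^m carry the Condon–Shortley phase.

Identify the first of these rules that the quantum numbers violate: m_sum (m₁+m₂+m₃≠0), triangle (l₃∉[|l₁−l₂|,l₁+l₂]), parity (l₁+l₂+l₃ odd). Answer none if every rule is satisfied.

azimuthal sum: 0 + 0 + 0 = 0  ✓
2 ≤ 0 ≤ 6 (triangle on l)  ✗
L = 4 + 2 + 0 = 6 (even)

triangle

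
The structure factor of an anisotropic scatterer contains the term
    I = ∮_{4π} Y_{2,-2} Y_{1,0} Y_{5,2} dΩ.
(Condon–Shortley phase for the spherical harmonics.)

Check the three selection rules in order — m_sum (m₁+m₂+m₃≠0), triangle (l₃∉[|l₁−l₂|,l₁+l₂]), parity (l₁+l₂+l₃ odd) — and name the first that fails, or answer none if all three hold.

triangle

Σmᵢ = 0  ✓
l₃∈[|l₁−l₂|,l₁+l₂]=[1,3], have l₃=5  ✗
Σlᵢ = 8 ⇒ even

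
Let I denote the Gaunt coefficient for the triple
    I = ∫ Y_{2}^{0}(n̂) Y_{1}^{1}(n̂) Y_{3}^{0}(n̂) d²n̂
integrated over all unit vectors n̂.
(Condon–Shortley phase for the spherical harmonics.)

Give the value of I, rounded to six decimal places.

0 + 1 + 0 = 1 ≠ 0: azimuthal integral kills it; I = 0

0.000000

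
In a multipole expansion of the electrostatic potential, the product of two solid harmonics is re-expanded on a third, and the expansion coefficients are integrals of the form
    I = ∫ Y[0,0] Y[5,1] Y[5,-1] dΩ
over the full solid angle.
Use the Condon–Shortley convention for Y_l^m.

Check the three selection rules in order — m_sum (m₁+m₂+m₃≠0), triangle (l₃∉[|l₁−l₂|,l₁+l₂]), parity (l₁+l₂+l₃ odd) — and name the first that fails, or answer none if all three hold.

none

azimuthal sum: 0 + 1 − 1 = 0  ✓
5 ≤ 5 ≤ 5 (triangle on l)  ✓
L = 0 + 5 + 5 = 10 (even)  ✓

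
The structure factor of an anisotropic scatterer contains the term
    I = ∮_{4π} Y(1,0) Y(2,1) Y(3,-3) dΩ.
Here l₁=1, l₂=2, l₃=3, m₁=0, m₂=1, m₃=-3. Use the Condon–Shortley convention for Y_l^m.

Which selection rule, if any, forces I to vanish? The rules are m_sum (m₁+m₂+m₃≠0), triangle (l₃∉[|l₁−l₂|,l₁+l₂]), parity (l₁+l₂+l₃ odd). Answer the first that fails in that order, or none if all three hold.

m_sum

Σmᵢ = -2  ✗
l₃∈[|l₁−l₂|,l₁+l₂]=[1,3], have l₃=3
Σlᵢ = 6 ⇒ even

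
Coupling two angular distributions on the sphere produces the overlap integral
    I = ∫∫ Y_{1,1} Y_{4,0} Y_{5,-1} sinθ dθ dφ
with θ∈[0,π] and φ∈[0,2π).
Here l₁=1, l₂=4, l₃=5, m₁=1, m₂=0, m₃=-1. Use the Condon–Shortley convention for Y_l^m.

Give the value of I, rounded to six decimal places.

-0.190188

m-sum 0 ✓  L=10 even ✓  3≤5≤5 ✓
Π(2lᵢ+1) = 3×9×11 = 297
triangle coeff Δ(1,4,5) = 1/495
Σ_t [0,0]: t=0:+1/576 = 1/576
(3j)²=5/99 [(1 4 5; 0 0 0)], sign=-1
Σ_t [0,0]: t=0:+1/1152 = 1/1152
(3j)²=1/33 [(1 4 5; 1 0 -1)], sign=+1
⇒ 4πI² = 5/11
I = (-1)√(5/11/(4π)) = -0.19018827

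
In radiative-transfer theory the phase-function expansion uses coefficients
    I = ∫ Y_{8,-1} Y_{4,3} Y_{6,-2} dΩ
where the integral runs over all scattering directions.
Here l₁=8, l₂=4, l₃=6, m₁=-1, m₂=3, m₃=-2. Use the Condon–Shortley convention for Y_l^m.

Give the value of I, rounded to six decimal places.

Rules hold: Σm=0, L=18 even, 4≤6≤12.
N = 17·9·13 = 1989
Δ = 6!·10!·2!/19! = 1/23279256
Racah Σ t=2..4: t=2:+1/1658880 t=3:−1/518400 t=4:+1/1658880 = -1/1382400
⇒ 3j(8 4 6; 0 0 0)² = 504/46189, sgn -1
Racah Σ t=5..6: t=5:−1/4147200 t=6:+1/21772800 = -17/87091200
⇒ 3j(8 4 6; -1 3 -2)² = 119/8151, sgn -1
4πI² = N·(3j₀)²·(3jₘ)² = 179928/567853
I = +1·√(0.316857/4π) = 0.15879122

0.158791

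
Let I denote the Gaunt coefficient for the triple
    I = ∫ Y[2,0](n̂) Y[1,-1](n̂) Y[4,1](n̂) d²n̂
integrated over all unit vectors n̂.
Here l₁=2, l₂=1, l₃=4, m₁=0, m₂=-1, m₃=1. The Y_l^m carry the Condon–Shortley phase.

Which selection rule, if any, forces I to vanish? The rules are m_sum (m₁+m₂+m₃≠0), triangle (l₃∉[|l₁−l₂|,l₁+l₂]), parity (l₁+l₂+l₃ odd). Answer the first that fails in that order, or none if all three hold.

triangle

m₁+m₂+m₃ = 0 − 1 + 1 = 0  ✓
triangle: |2−1|=1 ≤ l₃=4 ≤ 2+1=3  ✗
parity: l₁+l₂+l₃ = 7 is odd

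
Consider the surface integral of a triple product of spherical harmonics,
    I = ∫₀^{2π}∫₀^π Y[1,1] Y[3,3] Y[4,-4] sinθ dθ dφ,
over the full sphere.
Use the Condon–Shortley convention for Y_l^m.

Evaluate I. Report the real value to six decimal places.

0.325735

Rules hold: Σm=0, L=8 even, 2≤4≤4.
N = 3·7·9 = 189
Δ = 0!·2!·6!/9! = 1/252
Racah Σ t=0..0: t=0:+1/36 = 1/36
⇒ 3j(1 3 4; 0 0 0)² = 4/63, sgn +1
Racah Σ t=0..0: t=0:+1/1440 = 1/1440
⇒ 3j(1 3 4; 1 3 -4)² = 1/9, sgn +1
4πI² = N·(3j₀)²·(3jₘ)² = 4/3
I = +1·√(1.33333/4π) = 0.32573501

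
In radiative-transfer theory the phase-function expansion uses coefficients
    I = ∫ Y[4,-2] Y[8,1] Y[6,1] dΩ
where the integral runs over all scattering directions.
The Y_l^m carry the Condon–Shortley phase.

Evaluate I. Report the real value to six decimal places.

Rules hold: Σm=0, L=18 even, 4≤6≤12.
N = 9·17·13 = 1989
Δ = 6!·2!·10!/19! = 1/23279256
Racah Σ t=2..4: t=2:+1/1658880 t=3:−1/518400 t=4:+1/1658880 = -1/1382400
⇒ 3j(4 8 6; 0 0 0)² = 504/46189, sgn -1
Racah Σ t=4..6: t=4:+1/1382400 t=5:−1/2073600 t=6:+1/43545600 = 23/87091200
⇒ 3j(4 8 6; -2 1 1)² = 2645/554268, sgn -1
4πI² = N·(3j₀)²·(3jₘ)² = 999810/9653501
I = +1·√(0.10357/4π) = 0.09078443

0.090784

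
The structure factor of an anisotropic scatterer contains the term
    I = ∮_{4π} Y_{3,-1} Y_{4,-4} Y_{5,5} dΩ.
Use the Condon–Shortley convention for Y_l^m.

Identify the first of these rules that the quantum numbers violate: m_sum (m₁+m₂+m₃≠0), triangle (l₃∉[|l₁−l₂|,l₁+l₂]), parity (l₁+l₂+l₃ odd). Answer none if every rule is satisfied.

none

m₁+m₂+m₃ = -1 − 4 + 5 = 0  ✓
triangle: |3−4|=1 ≤ l₃=5 ≤ 3+4=7  ✓
parity: l₁+l₂+l₃ = 12 is even  ✓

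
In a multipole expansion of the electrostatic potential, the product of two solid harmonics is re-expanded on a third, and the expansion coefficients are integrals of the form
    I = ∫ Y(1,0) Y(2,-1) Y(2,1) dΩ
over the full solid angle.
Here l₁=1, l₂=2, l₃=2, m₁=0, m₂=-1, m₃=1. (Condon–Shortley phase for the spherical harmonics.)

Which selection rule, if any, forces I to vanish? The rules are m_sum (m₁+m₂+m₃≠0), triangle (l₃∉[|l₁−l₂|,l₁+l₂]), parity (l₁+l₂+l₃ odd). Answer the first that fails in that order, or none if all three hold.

parity

azimuthal sum: 0 − 1 + 1 = 0  ✓
1 ≤ 2 ≤ 3 (triangle on l)  ✓
L = 1 + 2 + 2 = 5 (odd)  ✗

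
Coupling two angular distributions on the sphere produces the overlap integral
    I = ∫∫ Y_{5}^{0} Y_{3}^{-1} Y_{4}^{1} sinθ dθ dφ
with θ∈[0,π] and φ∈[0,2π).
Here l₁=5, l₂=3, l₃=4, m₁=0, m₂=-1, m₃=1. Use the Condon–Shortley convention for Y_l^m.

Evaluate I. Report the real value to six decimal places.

m-sum 0 ✓  L=12 even ✓  2≤4≤8 ✓
Π(2lᵢ+1) = 11×7×9 = 693
triangle coeff Δ(5,3,4) = 1/180180
Σ_t [1,3]: t=1:−1/576 t=2:+1/144 t=3:−1/576 = 1/288
(3j)²=20/1001 [(5 3 4; 0 0 0)], sign=+1
Σ_t [0,2]: t=0:+1/5760 t=1:−1/288 t=2:+1/288 = 1/5760
(3j)²=1/12012 [(5 3 4; 0 -1 1)], sign=-1
⇒ 4πI² = 15/13013
I = (-1)√(15/13013/(4π)) = -0.00957750

-0.009577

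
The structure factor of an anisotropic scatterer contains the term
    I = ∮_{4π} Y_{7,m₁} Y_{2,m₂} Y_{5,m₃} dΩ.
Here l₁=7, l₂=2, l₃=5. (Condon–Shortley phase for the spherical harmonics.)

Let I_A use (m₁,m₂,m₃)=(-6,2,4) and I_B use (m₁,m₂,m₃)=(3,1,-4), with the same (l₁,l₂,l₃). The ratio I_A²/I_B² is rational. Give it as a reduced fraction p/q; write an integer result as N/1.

143/8

Same 7,2,5: normalisation and zero-m 3j drop out of the ratio.
A: Δ: 4! 10! 0! / 15! → 1/15015; sum: t=4:+1/8709120 = 1/8709120; 3j²(7 2 5; -6 2 4) = Δ·Π!·Σ² = 1/21  (sign -1)
B: Δ: 4! 10! 0! / 15! → 1/15015; sum: t=3:−1/2177280 = -1/2177280; 3j²(7 2 5; 3 1 -4) = Δ·Π!·Σ² = 8/3003  (sign +1)
I_A²/I_B² = (1/21)/(8/3003) = 143/8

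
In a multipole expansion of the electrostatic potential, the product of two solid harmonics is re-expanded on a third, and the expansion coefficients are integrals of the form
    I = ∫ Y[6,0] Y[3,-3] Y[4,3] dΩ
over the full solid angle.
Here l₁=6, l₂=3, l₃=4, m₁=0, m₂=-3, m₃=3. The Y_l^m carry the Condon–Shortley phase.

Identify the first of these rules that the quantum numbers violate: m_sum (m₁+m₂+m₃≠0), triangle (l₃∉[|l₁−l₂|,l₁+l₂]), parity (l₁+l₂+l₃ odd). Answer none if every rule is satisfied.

parity

m₁+m₂+m₃ = 0 − 3 + 3 = 0  ✓
triangle: |6−3|=3 ≤ l₃=4 ≤ 6+3=9  ✓
parity: l₁+l₂+l₃ = 13 is odd  ✗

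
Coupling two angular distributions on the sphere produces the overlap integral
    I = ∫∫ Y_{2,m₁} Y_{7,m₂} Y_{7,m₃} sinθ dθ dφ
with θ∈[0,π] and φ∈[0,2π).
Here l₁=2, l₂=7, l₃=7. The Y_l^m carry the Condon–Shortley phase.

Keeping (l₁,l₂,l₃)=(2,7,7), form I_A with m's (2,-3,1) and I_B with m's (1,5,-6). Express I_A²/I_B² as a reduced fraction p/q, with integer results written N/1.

l's match ⇒ only the (l;m) 3-j factors differ between A and B.
A: triangle coeff Δ(2,7,7) = 1/185640; Σ_t [0,0]: t=0:+1/3870720 = 1/3870720; (3j)²=135/6188 [(2 7 7; 2 -3 1)], sign=+1
B: triangle coeff Δ(2,7,7) = 1/185640; Σ_t [0,1]: t=0:+1/958003200 t=1:−1/79833600 = -1/87091200; (3j)²=121/4760 [(2 7 7; 1 5 -6)], sign=+1
I_A²/I_B² = (135/6188)/(121/4760) = 1350/1573

1350/1573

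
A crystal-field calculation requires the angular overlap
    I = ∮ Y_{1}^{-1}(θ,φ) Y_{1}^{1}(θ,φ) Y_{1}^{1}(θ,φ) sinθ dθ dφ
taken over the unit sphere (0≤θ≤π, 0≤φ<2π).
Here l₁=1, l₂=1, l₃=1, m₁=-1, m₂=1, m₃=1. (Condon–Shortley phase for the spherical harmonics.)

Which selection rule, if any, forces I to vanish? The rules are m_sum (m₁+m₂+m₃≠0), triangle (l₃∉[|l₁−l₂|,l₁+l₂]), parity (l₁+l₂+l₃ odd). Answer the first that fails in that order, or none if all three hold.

m_sum

m₁+m₂+m₃ = -1 + 1 + 1 = 1  ✗
triangle: |1−1|=0 ≤ l₃=1 ≤ 1+1=2
parity: l₁+l₂+l₃ = 3 is odd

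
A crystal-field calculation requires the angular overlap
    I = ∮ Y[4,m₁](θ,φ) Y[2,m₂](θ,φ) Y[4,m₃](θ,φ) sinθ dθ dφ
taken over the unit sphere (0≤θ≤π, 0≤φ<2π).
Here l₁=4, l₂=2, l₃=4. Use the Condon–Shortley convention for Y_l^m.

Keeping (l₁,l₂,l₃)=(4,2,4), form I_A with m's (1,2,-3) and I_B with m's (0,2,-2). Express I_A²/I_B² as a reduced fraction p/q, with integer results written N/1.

Same 4,2,4: normalisation and zero-m 3j drop out of the ratio.
A: Δ: 2! 6! 2! / 11! → 1/13860; sum: t=2:+1/480 = 1/480; 3j²(4 2 4; 1 2 -3) = Δ·Π!·Σ² = 3/110  (sign -1)
B: Δ: 2! 6! 2! / 11! → 1/13860; sum: t=2:+1/192 = 1/192; 3j²(4 2 4; 0 2 -2) = Δ·Π!·Σ² = 3/77  (sign +1)
I_A²/I_B² = (3/110)/(3/77) = 7/10

7/10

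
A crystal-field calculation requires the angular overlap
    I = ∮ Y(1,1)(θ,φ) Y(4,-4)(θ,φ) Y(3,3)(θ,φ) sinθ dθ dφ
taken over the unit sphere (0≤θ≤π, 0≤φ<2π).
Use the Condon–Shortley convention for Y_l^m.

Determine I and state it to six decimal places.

Checks pass: Σm=0; 8 even; l₃=3∈[3,5].
(2·1+1)(2·4+1)(2·3+1) = 189
Δ: 2! 0! 6! / 9! → 1/252
sum: t=1:−1/36 = -1/36
3j²(1 4 3; 0 0 0) = Δ·Π!·Σ² = 4/63  (sign +1)
sum: t=0:+1/1440 = 1/1440
3j²(1 4 3; 1 -4 3) = Δ·Π!·Σ² = 1/9  (sign +1)
combine: 4πI² = 189·4/63·1/9 = 4/3
take √, sign +1: I = 0.32573501

0.325735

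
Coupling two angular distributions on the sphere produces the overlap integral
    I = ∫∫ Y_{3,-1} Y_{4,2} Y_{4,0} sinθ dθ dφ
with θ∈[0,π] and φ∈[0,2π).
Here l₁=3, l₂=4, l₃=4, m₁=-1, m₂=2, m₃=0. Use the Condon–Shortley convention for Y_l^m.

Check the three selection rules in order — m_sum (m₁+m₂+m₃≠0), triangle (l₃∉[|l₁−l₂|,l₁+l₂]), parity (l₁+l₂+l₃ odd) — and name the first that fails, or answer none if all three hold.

m_sum

azimuthal sum: -1 + 2 + 0 = 1  ✗
1 ≤ 4 ≤ 7 (triangle on l)
L = 3 + 4 + 4 = 11 (odd)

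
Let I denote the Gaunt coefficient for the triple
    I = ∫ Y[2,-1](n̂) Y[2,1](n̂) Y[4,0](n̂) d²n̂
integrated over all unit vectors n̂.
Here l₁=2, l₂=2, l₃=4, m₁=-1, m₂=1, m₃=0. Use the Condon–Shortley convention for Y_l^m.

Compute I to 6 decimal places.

0.161197

m-sum 0 ✓  L=8 even ✓  0≤4≤4 ✓
Π(2lᵢ+1) = 5×5×9 = 225
triangle coeff Δ(2,2,4) = 1/630
Σ_t [0,0]: t=0:+1/16 = 1/16
(3j)²=2/35 [(2 2 4; 0 0 0)], sign=+1
Σ_t [0,0]: t=0:+1/36 = 1/36
(3j)²=8/315 [(2 2 4; -1 1 0)], sign=+1
⇒ 4πI² = 16/49
I = (+1)√(16/49/(4π)) = 0.16119702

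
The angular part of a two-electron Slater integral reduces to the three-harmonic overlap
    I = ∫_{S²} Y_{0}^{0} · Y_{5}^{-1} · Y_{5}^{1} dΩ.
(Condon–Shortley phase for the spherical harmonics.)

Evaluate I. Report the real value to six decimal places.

Checks pass: Σm=0; 10 even; l₃=5∈[5,5].
(2·0+1)(2·5+1)(2·5+1) = 121
Δ: 0! 0! 10! / 11! → 1/11
sum: t=0:+1/14400 = 1/14400
3j²(0 5 5; 0 0 0) = Δ·Π!·Σ² = 1/11  (sign -1)
sum: t=0:+1/17280 = 1/17280
3j²(0 5 5; 0 -1 1) = Δ·Π!·Σ² = 1/11  (sign +1)
combine: 4πI² = 121·1/11·1/11 = 1/1
take √, sign -1: I = -0.28209479

-0.282095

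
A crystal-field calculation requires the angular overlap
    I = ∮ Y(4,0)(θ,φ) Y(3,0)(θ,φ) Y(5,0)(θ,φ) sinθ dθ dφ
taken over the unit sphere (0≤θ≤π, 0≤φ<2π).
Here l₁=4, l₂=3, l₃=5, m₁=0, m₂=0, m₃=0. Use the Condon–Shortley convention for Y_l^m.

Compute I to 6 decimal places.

m-sum 0 ✓  L=12 even ✓  1≤5≤7 ✓
Π(2lᵢ+1) = 9×7×11 = 693
triangle coeff Δ(4,3,5) = 1/180180
Σ_t [0,2]: t=0:+1/576 t=1:−1/144 t=2:+1/576 = -1/288
(3j)²=20/1001 [(4 3 5; 0 0 0)], sign=+1
(m-triple is (0,0,0) — same symbol as above.)
⇒ 4πI² = 3600/13013
I = (+1)√(3600/13013/(4π)) = 0.14837393

0.148374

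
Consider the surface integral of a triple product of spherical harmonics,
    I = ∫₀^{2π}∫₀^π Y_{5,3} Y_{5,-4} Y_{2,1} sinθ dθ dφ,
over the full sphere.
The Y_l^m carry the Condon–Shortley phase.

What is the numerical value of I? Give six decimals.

0.196098

Checks pass: Σm=0; 12 even; l₃=2∈[0,10].
(2·5+1)(2·5+1)(2·2+1) = 605
Δ: 8! 2! 2! / 13! → 1/38610
sum: t=3:−1/2880 t=4:+1/576 t=5:−1/2880 = 1/960
3j²(5 5 2; 0 0 0) = Δ·Π!·Σ² = 10/429  (sign +1)
sum: t=0:+1/80640 t=1:−1/10080 = -1/11520
3j²(5 5 2; 3 -4 1) = Δ·Π!·Σ² = 49/1430  (sign +1)
combine: 4πI² = 605·10/429·49/1430 = 245/507
take √, sign +1: I = 0.19609844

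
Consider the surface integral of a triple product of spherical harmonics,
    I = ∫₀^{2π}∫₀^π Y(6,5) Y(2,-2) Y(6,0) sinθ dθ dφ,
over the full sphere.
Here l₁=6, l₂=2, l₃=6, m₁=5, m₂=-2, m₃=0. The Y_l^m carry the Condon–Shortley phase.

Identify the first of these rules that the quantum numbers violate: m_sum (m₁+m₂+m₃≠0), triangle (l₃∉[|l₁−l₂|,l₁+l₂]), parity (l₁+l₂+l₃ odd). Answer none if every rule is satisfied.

m₁+m₂+m₃ = 5 − 2 + 0 = 3  ✗
triangle: |6−2|=4 ≤ l₃=6 ≤ 6+2=8
parity: l₁+l₂+l₃ = 14 is even

m_sum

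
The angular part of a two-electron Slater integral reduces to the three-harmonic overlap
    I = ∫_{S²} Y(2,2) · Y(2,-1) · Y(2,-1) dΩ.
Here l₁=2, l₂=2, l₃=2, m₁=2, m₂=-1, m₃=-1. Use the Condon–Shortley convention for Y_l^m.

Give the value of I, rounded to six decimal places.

0.220728

m-sum 0 ✓  L=6 even ✓  0≤2≤4 ✓
Π(2lᵢ+1) = 5×5×5 = 125
triangle coeff Δ(2,2,2) = 1/630
Σ_t [0,2]: t=0:+1/8 t=1:−1/1 t=2:+1/8 = -3/4
(3j)²=2/35 [(2 2 2; 0 0 0)], sign=-1
Σ_t [0,0]: t=0:+1/4 = 1/4
(3j)²=3/35 [(2 2 2; 2 -1 -1)], sign=-1
⇒ 4πI² = 30/49
I = (+1)√(30/49/(4π)) = 0.22072812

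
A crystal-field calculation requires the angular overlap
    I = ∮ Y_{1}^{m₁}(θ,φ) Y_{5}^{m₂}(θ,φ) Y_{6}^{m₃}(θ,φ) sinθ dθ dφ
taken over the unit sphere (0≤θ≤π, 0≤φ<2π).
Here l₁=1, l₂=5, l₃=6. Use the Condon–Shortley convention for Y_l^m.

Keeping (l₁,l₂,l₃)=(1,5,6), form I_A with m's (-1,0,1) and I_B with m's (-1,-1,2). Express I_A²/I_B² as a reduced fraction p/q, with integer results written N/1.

Same 1,5,6: normalisation and zero-m 3j drop out of the ratio.
A: Δ: 0! 2! 10! / 13! → 1/858; sum: t=0:+1/28800 = 1/28800; 3j²(1 5 6; -1 0 1) = Δ·Π!·Σ² = 7/286  (sign -1)
B: Δ: 0! 2! 10! / 13! → 1/858; sum: t=0:+1/34560 = 1/34560; 3j²(1 5 6; -1 -1 2) = Δ·Π!·Σ² = 14/429  (sign +1)
I_A²/I_B² = (7/286)/(14/429) = 3/4

3/4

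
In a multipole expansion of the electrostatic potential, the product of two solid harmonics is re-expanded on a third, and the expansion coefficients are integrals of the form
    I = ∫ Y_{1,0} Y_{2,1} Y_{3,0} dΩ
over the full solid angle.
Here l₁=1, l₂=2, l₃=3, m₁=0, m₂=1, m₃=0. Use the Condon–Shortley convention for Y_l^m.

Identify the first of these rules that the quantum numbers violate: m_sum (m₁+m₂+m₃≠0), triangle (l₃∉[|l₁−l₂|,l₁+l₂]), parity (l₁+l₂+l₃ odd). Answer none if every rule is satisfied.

m_sum

Σmᵢ = 1  ✗
l₃∈[|l₁−l₂|,l₁+l₂]=[1,3], have l₃=3
Σlᵢ = 6 ⇒ even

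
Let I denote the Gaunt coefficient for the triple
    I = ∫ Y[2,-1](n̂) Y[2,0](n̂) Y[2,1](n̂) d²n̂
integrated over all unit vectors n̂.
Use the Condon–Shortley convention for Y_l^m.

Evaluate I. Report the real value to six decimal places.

-0.090112

Checks pass: Σm=0; 6 even; l₃=2∈[0,4].
(2·2+1)(2·2+1)(2·2+1) = 125
Δ: 2! 2! 2! / 7! → 1/630
sum: t=0:+1/8 t=1:−1/1 t=2:+1/8 = -3/4
3j²(2 2 2; 0 0 0) = Δ·Π!·Σ² = 2/35  (sign -1)
sum: t=1:−1/2 t=2:+1/4 = -1/4
3j²(2 2 2; -1 0 1) = Δ·Π!·Σ² = 1/70  (sign +1)
combine: 4πI² = 125·2/35·1/70 = 5/49
take √, sign -1: I = -0.09011188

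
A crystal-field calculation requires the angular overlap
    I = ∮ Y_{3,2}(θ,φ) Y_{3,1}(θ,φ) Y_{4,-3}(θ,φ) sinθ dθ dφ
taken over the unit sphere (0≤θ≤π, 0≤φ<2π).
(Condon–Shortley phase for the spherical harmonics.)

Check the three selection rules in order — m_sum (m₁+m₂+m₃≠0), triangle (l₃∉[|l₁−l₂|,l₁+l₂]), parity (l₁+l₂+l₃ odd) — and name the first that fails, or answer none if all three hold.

none

Σmᵢ = 0  ✓
l₃∈[|l₁−l₂|,l₁+l₂]=[0,6], have l₃=4  ✓
Σlᵢ = 10 ⇒ even  ✓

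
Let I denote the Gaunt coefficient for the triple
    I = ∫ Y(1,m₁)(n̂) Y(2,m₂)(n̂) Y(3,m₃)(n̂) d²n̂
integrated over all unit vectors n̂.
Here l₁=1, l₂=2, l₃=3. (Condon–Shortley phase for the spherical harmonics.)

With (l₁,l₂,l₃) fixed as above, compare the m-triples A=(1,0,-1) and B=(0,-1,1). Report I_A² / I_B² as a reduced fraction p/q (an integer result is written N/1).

l's match ⇒ only the (l;m) 3-j factors differ between A and B.
A: triangle coeff Δ(1,2,3) = 1/105; Σ_t [0,0]: t=0:+1/8 = 1/8; (3j)²=2/35 [(1 2 3; 1 0 -1)], sign=+1
B: triangle coeff Δ(1,2,3) = 1/105; Σ_t [0,0]: t=0:+1/6 = 1/6; (3j)²=8/105 [(1 2 3; 0 -1 1)], sign=+1
I_A²/I_B² = (2/35)/(8/105) = 3/4

3/4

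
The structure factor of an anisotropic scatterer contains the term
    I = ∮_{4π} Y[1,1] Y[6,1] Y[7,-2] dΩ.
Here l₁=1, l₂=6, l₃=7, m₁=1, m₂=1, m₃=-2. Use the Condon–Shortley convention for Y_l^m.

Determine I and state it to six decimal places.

0.209937

m-sum 0 ✓  L=14 even ✓  5≤7≤7 ✓
Π(2lᵢ+1) = 3×13×15 = 585
triangle coeff Δ(1,6,7) = 1/1365
Σ_t [0,0]: t=0:+1/518400 = 1/518400
(3j)²=7/195 [(1 6 7; 0 0 0)], sign=-1
Σ_t [0,0]: t=0:+1/1209600 = 1/1209600
(3j)²=12/455 [(1 6 7; 1 1 -2)], sign=-1
⇒ 4πI² = 36/65
I = (+1)√(36/65/(4π)) = 0.20993732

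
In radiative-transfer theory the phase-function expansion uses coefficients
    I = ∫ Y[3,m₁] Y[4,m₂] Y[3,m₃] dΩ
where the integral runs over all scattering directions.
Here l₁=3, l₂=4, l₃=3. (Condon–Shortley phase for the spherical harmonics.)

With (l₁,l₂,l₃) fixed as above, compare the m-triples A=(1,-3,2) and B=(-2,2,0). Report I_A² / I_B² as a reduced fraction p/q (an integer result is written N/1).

l's match ⇒ only the (l;m) 3-j factors differ between A and B.
A: triangle coeff Δ(3,4,3) = 1/34650; Σ_t [0,1]: t=0:+1/288 t=1:−1/144 = -1/288; (3j)²=1/99 [(3 4 3; 1 -3 2)], sign=+1
B: triangle coeff Δ(3,4,3) = 1/34650; Σ_t [3,4]: t=3:−1/72 t=4:+1/96 = -1/288; (3j)²=1/462 [(3 4 3; -2 2 0)], sign=+1
I_A²/I_B² = (1/99)/(1/462) = 14/3

14/3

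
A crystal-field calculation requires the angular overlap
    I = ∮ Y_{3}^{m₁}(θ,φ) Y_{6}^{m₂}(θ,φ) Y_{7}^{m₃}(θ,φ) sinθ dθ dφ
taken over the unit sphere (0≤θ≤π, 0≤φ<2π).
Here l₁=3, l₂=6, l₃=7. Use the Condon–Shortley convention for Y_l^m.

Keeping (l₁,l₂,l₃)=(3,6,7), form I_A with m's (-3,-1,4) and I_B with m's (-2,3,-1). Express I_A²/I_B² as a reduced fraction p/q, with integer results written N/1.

Shared (l₁,l₂,l₃)=(3,6,7): N and (l;000)² cancel in I_A²/I_B².
A: Δ = 2!·4!·10!/17! = 1/2042040; Racah Σ t=2..2: t=2:+1/1451520 = 1/1451520; ⇒ 3j(3 6 7; -3 -1 4)² = 75/3094, sgn -1
B: Δ = 2!·4!·10!/17! = 1/2042040; Racah Σ t=1..2: t=1:−1/1935360 t=2:+1/362880 = 13/5806080; ⇒ 3j(3 6 7; -2 3 -1)² = 195/10472, sgn +1
I_A²/I_B² = (75/3094)/(195/10472) = 220/169

220/169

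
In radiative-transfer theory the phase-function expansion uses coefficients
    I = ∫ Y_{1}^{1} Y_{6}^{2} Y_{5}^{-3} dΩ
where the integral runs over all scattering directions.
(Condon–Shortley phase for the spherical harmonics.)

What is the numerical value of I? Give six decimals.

0.100084

Rules hold: Σm=0, L=12 even, 5≤5≤7.
N = 3·13·11 = 429
Δ = 2!·0!·10!/13! = 1/858
Racah Σ t=1..1: t=1:−1/14400 = -1/14400
⇒ 3j(1 6 5; 0 0 0)² = 6/143, sgn +1
Racah Σ t=0..0: t=0:+1/161280 = 1/161280
⇒ 3j(1 6 5; 1 2 -3)² = 1/143, sgn +1
4πI² = N·(3j₀)²·(3jₘ)² = 18/143
I = +1·√(0.125874/4π) = 0.10008369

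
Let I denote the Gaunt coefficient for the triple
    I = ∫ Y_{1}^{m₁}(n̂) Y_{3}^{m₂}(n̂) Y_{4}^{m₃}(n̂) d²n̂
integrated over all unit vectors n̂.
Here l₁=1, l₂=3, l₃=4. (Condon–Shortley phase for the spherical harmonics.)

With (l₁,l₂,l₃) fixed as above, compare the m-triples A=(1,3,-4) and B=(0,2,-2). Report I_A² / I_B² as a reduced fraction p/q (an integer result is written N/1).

l's match ⇒ only the (l;m) 3-j factors differ between A and B.
A: triangle coeff Δ(1,3,4) = 1/252; Σ_t [0,0]: t=0:+1/1440 = 1/1440; (3j)²=1/9 [(1 3 4; 1 3 -4)], sign=+1
B: triangle coeff Δ(1,3,4) = 1/252; Σ_t [0,0]: t=0:+1/120 = 1/120; (3j)²=1/21 [(1 3 4; 0 2 -2)], sign=+1
I_A²/I_B² = (1/9)/(1/21) = 7/3

7/3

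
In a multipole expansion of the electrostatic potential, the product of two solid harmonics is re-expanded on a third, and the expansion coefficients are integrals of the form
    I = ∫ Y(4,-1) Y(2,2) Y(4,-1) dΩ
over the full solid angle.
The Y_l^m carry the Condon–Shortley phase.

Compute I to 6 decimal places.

0.200662

Rules hold: Σm=0, L=10 even, 2≤4≤6.
N = 9·5·9 = 405
Δ = 2!·6!·2!/11! = 1/13860
Racah Σ t=0..2: t=0:+1/192 t=1:−1/36 t=2:+1/192 = -5/288
⇒ 3j(4 2 4; 0 0 0)² = 20/693, sgn -1
Racah Σ t=2..2: t=2:+1/144 = 1/144
⇒ 3j(4 2 4; -1 2 -1)² = 10/231, sgn -1
4πI² = N·(3j₀)²·(3jₘ)² = 3000/5929
I = +1·√(0.505988/4π) = 0.20066192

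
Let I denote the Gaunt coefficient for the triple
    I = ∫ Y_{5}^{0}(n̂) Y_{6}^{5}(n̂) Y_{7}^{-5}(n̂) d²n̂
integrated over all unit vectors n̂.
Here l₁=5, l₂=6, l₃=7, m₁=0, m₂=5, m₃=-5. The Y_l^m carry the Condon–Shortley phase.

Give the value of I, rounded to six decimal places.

0.038107

Rules hold: Σm=0, L=18 even, 1≤7≤11.
N = 11·13·15 = 2145
Δ = 4!·6!·8!/19! = 1/174594420
Racah Σ t=0..4: t=0:+1/4147200 t=1:−1/207360 t=2:+1/82944 t=3:−1/207360 t=4:+1/4147200 = 1/345600
⇒ 3j(5 6 7; 0 0 0)² = 420/46189, sgn -1
Racah Σ t=3..4: t=3:−1/11612160 t=4:+1/14515200 = -1/58060800
⇒ 3j(5 6 7; 0 5 -5)² = 55/58786, sgn -1
4πI² = N·(3j₀)²·(3jₘ)² = 24750/1356277
I = +1·√(0.0182485/4π) = 0.03810733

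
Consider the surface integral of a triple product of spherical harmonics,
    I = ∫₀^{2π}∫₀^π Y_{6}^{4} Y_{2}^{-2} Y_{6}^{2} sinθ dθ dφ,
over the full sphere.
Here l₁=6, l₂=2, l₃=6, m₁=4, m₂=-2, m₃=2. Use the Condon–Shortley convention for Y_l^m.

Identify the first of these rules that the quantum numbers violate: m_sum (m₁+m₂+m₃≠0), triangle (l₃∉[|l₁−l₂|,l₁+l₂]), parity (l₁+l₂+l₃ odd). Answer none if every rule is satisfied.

m₁+m₂+m₃ = 4 − 2 + 2 = 4  ✗
triangle: |6−2|=4 ≤ l₃=6 ≤ 6+2=8
parity: l₁+l₂+l₃ = 14 is even

m_sum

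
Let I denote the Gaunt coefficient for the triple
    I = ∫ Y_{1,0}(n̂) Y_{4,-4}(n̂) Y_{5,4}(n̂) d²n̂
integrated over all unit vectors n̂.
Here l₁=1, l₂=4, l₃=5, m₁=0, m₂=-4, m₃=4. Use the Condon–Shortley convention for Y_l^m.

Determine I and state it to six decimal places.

0.147319

m-sum 0 ✓  L=10 even ✓  3≤5≤5 ✓
Π(2lᵢ+1) = 3×9×11 = 297
triangle coeff Δ(1,4,5) = 1/495
Σ_t [0,0]: t=0:+1/576 = 1/576
(3j)²=5/99 [(1 4 5; 0 0 0)], sign=-1
Σ_t [0,0]: t=0:+1/40320 = 1/40320
(3j)²=1/55 [(1 4 5; 0 -4 4)], sign=-1
⇒ 4πI² = 3/11
I = (+1)√(3/11/(4π)) = 0.14731920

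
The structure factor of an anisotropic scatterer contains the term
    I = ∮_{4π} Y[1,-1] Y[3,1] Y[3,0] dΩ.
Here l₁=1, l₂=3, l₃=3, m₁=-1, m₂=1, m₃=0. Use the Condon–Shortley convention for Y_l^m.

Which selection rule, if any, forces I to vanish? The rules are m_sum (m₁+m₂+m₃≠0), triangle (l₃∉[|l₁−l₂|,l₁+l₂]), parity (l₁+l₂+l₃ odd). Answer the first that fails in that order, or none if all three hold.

m₁+m₂+m₃ = -1 + 1 + 0 = 0  ✓
triangle: |1−3|=2 ≤ l₃=3 ≤ 1+3=4  ✓
parity: l₁+l₂+l₃ = 7 is odd  ✗

parity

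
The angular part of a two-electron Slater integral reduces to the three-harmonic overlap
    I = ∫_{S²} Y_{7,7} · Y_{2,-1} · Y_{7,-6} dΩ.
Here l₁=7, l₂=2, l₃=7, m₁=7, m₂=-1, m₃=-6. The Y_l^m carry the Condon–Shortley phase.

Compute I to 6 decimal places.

-0.170036

Checks pass: Σm=0; 16 even; l₃=7∈[5,9].
(2·7+1)(2·2+1)(2·7+1) = 1125
Δ: 2! 12! 2! / 17! → 1/185640
sum: t=0:+1/2419200 t=1:−1/518400 t=2:+1/2419200 = -1/907200
3j²(7 2 7; 0 0 0) = Δ·Π!·Σ² = 56/3315  (sign +1)
sum: t=0:+1/958003200 = 1/958003200
3j²(7 2 7; 7 -1 -6) = Δ·Π!·Σ² = 13/680  (sign -1)
combine: 4πI² = 1125·56/3315·13/680 = 105/289
take √, sign -1: I = -0.17003597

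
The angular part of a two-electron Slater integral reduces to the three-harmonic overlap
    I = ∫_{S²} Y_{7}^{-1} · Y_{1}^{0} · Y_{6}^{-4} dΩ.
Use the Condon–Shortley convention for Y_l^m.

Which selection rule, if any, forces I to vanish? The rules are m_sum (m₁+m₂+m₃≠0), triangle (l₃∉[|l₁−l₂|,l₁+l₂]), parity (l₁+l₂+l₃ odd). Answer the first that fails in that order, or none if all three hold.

azimuthal sum: -1 + 0 − 4 = -5  ✗
6 ≤ 6 ≤ 8 (triangle on l)
L = 7 + 1 + 6 = 14 (even)

m_sum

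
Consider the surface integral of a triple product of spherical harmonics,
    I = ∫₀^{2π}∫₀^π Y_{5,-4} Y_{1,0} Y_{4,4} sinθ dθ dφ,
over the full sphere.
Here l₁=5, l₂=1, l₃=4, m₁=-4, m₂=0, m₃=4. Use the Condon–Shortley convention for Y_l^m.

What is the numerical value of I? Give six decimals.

0.147319

Checks pass: Σm=0; 10 even; l₃=4∈[4,6].
(2·5+1)(2·1+1)(2·4+1) = 297
Δ: 2! 8! 0! / 11! → 1/495
sum: t=1:−1/576 = -1/576
3j²(5 1 4; 0 0 0) = Δ·Π!·Σ² = 5/99  (sign -1)
sum: t=1:−1/40320 = -1/40320
3j²(5 1 4; -4 0 4) = Δ·Π!·Σ² = 1/55  (sign -1)
combine: 4πI² = 297·5/99·1/55 = 3/11
take √, sign +1: I = 0.14731920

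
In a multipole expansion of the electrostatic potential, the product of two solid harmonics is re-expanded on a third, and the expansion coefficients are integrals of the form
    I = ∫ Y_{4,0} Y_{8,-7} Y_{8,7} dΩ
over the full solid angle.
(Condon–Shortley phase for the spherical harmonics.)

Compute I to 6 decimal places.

0.044541

Rules hold: Σm=0, L=20 even, 4≤8≤12.
N = 9·17·17 = 2601
Δ = 4!·4!·12!/21! = 1/185175900
Racah Σ t=0..4: t=0:+1/557383680 t=1:−1/21772800 t=2:+1/8294400 t=3:−1/21772800 t=4:+1/557383680 = 1/30965760
⇒ 3j(4 8 8; 0 0 0)² = 36/4199, sgn +1
Racah Σ t=0..1: t=0:+1/22992076800 t=1:−1/17244057600 = -1/68976230400
⇒ 3j(4 8 8; 0 -7 7)² = 13/11628, sgn +1
4πI² = N·(3j₀)²·(3jₘ)² = 9/361
I = +1·√(0.0249307/4π) = 0.04454128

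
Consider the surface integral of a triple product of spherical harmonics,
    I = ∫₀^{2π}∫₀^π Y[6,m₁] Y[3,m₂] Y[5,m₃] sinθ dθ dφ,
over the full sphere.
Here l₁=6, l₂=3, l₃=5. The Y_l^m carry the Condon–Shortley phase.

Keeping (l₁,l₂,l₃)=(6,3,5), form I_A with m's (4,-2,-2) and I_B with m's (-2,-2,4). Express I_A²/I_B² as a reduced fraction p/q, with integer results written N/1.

2/5

Shared (l₁,l₂,l₃)=(6,3,5): N and (l;000)² cancel in I_A²/I_B².
A: Δ = 4!·8!·2!/15! = 1/675675; Racah Σ t=0..1: t=0:+1/34560 t=1:−1/60480 = 1/80640; ⇒ 3j(6 3 5; 4 -2 -2)² = 6/1001, sgn -1
B: Δ = 4!·8!·2!/15! = 1/675675; Racah Σ t=0..1: t=0:+1/967680 t=1:−1/60480 = -1/64512; ⇒ 3j(6 3 5; -2 -2 4)² = 15/1001, sgn +1
I_A²/I_B² = (6/1001)/(15/1001) = 2/5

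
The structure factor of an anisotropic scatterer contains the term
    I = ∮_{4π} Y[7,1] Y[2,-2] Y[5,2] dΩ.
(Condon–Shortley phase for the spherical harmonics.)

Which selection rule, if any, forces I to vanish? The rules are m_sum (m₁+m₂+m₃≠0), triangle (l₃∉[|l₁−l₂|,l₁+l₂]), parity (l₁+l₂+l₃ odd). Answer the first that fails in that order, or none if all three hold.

m_sum

m₁+m₂+m₃ = 1 − 2 + 2 = 1  ✗
triangle: |7−2|=5 ≤ l₃=5 ≤ 7+2=9
parity: l₁+l₂+l₃ = 14 is even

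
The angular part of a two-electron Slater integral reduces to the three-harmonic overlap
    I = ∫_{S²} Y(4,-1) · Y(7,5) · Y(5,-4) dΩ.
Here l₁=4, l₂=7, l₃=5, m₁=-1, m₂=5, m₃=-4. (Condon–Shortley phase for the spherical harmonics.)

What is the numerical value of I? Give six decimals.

Rules hold: Σm=0, L=16 even, 3≤5≤11.
N = 9·15·11 = 1485
Δ = 6!·2!·8!/17! = 1/6126120
Racah Σ t=2..4: t=2:+1/69120 t=3:−1/20736 t=4:+1/69120 = -1/51840
⇒ 3j(4 7 5; 0 0 0)² = 280/21879, sgn +1
Racah Σ t=4..5: t=4:+1/1935360 t=5:−1/1209600 = -1/3225600
⇒ 3j(4 7 5; -1 5 -4)² = 243/61880, sgn +1
4πI² = N·(3j₀)²·(3jₘ)² = 3645/48841
I = +1·√(0.0746299/4π) = 0.07706400

0.077064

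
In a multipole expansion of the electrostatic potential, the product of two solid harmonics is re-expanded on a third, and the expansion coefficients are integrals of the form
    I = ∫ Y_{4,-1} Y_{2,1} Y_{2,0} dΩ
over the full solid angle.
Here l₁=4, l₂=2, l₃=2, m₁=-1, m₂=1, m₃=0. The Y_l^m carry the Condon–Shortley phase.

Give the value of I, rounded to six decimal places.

-0.220728

m-sum 0 ✓  L=8 even ✓  2≤2≤6 ✓
Π(2lᵢ+1) = 9×5×5 = 225
triangle coeff Δ(4,2,2) = 1/630
Σ_t [2,2]: t=2:+1/16 = 1/16
(3j)²=2/35 [(4 2 2; 0 0 0)], sign=+1
Σ_t [3,3]: t=3:−1/24 = -1/24
(3j)²=1/21 [(4 2 2; -1 1 0)], sign=-1
⇒ 4πI² = 30/49
I = (-1)√(30/49/(4π)) = -0.22072812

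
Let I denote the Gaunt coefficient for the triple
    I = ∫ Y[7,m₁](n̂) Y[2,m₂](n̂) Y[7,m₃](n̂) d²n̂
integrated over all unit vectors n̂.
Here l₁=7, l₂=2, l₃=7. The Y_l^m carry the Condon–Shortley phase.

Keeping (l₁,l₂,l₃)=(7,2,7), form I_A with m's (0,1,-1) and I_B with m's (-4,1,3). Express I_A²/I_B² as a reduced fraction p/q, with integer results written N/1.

Same 7,2,7: normalisation and zero-m 3j drop out of the ratio.
A: Δ: 2! 12! 2! / 17! → 1/185640; sum: t=1:−1/1036800 t=2:+1/1209600 = -1/7257600; 3j²(7 2 7; 0 1 -1) = Δ·Π!·Σ² = 1/2210  (sign -1)
B: Δ: 2! 12! 2! / 17! → 1/185640; sum: t=1:−1/14515200 t=2:+1/4354560 = 1/6220800; 3j²(7 2 7; -4 1 3) = Δ·Π!·Σ² = 77/4420  (sign +1)
I_A²/I_B² = (1/2210)/(77/4420) = 2/77

2/77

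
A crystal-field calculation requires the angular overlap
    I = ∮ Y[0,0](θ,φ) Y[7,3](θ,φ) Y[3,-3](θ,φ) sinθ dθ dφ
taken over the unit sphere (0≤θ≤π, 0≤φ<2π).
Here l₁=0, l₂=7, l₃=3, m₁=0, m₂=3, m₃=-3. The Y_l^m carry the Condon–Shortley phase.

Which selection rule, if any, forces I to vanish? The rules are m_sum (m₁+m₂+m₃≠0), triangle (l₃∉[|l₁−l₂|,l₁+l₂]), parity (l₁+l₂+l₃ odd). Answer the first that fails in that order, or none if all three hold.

m₁+m₂+m₃ = 0 + 3 − 3 = 0  ✓
triangle: |0−7|=7 ≤ l₃=3 ≤ 0+7=7  ✗
parity: l₁+l₂+l₃ = 10 is even

triangle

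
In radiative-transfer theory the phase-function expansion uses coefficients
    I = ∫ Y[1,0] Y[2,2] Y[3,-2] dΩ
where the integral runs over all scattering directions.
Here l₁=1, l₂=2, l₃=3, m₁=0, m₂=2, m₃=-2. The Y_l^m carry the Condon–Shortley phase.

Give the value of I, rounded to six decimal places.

0.184674

m-sum 0 ✓  L=6 even ✓  1≤3≤3 ✓
Π(2lᵢ+1) = 3×5×7 = 105
triangle coeff Δ(1,2,3) = 1/105
Σ_t [0,0]: t=0:+1/4 = 1/4
(3j)²=3/35 [(1 2 3; 0 0 0)], sign=-1
Σ_t [0,0]: t=0:+1/24 = 1/24
(3j)²=1/21 [(1 2 3; 0 2 -2)], sign=-1
⇒ 4πI² = 3/7
I = (+1)√(3/7/(4π)) = 0.18467439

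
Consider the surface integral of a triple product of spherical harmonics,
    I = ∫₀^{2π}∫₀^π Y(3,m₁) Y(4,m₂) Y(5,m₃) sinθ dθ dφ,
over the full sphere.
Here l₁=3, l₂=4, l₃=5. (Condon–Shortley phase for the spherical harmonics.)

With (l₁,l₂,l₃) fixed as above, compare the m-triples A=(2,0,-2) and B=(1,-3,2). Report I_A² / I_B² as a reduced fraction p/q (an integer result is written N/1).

50/343

Shared (l₁,l₂,l₃)=(3,4,5): N and (l;000)² cancel in I_A²/I_B².
A: Δ = 2!·4!·6!/13! = 1/180180; Racah Σ t=0..1: t=0:+1/576 t=1:−1/864 = 1/1728; ⇒ 3j(3 4 5; 2 0 -2)² = 5/1287, sgn -1
B: Δ = 2!·4!·6!/13! = 1/180180; Racah Σ t=0..1: t=0:+1/960 t=1:−1/4320 = 7/8640; ⇒ 3j(3 4 5; 1 -3 2)² = 343/12870, sgn -1
I_A²/I_B² = (5/1287)/(343/12870) = 50/343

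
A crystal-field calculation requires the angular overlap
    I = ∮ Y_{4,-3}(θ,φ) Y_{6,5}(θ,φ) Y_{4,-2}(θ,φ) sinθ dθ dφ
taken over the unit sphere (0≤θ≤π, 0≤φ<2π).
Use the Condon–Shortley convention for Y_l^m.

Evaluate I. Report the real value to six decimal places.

-0.100084

m-sum 0 ✓  L=14 even ✓  2≤4≤10 ✓
Π(2lᵢ+1) = 9×13×9 = 1053
triangle coeff Δ(4,6,4) = 1/1261260
Σ_t [2,4]: t=2:+1/4608 t=3:−1/1296 t=4:+1/4608 = -7/20736
(3j)²=20/1287 [(4 6 4; 0 0 0)], sign=-1
Σ_t [5,6]: t=5:−1/172800 t=6:+1/86400 = 1/172800
(3j)²=1/130 [(4 6 4; -3 5 -2)], sign=+1
⇒ 4πI² = 18/143
I = (-1)√(18/143/(4π)) = -0.10008369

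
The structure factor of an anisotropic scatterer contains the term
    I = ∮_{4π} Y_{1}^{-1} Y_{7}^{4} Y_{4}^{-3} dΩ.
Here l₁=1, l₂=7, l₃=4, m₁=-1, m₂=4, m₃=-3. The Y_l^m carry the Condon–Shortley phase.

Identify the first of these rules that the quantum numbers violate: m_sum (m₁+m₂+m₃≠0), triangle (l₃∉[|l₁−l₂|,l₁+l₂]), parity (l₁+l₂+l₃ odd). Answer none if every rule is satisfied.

triangle

Σmᵢ = 0  ✓
l₃∈[|l₁−l₂|,l₁+l₂]=[6,8], have l₃=4  ✗
Σlᵢ = 12 ⇒ even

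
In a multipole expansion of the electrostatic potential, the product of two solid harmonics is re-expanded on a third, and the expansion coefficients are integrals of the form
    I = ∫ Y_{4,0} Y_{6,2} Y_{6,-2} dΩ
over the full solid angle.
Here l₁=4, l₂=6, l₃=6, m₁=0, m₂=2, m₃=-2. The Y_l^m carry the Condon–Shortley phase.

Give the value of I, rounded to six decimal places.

0.016594

m-sum 0 ✓  L=16 even ✓  2≤6≤10 ✓
Π(2lᵢ+1) = 9×13×13 = 1521
triangle coeff Δ(4,6,6) = 1/15315300
Σ_t [0,4]: t=0:+1/829440 t=1:−1/25920 t=2:+1/9216 t=3:−1/25920 t=4:+1/829440 = 7/207360
(3j)²=28/2431 [(4 6 6; 0 0 0)], sign=+1
Σ_t [0,4]: t=0:+1/23224320 t=1:−1/181440 t=2:+1/23040 t=3:−1/25920 t=4:+1/331776 = 11/4644864
(3j)²=11/55692 [(4 6 6; 0 2 -2)], sign=+1
⇒ 4πI² = 1/289
I = (+1)√(1/289/(4π)) = 0.01659381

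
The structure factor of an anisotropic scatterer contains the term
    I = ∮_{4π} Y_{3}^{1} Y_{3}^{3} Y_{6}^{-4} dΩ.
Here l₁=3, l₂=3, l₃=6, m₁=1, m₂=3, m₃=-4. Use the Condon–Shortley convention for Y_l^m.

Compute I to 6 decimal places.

0.171787

Rules hold: Σm=0, L=12 even, 0≤6≤6.
N = 7·7·13 = 637
Δ = 0!·6!·6!/13! = 1/12012
Racah Σ t=0..0: t=0:+1/1296 = 1/1296
⇒ 3j(3 3 6; 0 0 0)² = 100/3003, sgn +1
Racah Σ t=0..0: t=0:+1/34560 = 1/34560
⇒ 3j(3 3 6; 1 3 -4)² = 5/286, sgn +1
4πI² = N·(3j₀)²·(3jₘ)² = 1750/4719
I = +1·√(0.370841/4π) = 0.17178653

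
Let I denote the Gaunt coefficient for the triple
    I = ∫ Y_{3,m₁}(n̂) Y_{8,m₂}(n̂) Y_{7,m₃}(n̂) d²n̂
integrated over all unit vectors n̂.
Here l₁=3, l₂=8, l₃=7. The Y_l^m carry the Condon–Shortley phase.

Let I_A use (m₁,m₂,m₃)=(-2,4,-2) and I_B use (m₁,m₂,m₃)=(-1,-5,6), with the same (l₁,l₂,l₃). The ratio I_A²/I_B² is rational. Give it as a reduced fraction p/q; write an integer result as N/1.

1375/86528

Shared (l₁,l₂,l₃)=(3,8,7): N and (l;000)² cancel in I_A²/I_B².
A: Δ = 4!·2!·12!/19! = 1/5290740; Racah Σ t=3..4: t=3:−1/26127360 t=4:+1/23224320 = 1/209018880; ⇒ 3j(3 8 7; -2 4 -2)² = 275/1058148, sgn -1
B: Δ = 4!·2!·12!/19! = 1/5290740; Racah Σ t=2..3: t=2:+1/319334400 t=3:−1/2874009600 = 1/359251200; ⇒ 3j(3 8 7; -1 -5 6)² = 1664/101745, sgn -1
I_A²/I_B² = (275/1058148)/(1664/101745) = 1375/86528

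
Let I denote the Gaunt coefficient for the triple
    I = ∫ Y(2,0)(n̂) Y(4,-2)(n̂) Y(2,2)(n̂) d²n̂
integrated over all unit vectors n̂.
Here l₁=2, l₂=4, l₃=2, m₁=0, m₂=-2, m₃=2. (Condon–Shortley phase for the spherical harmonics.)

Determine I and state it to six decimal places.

0.156078

Rules hold: Σm=0, L=8 even, 2≤2≤6.
N = 5·9·5 = 225
Δ = 4!·0!·4!/9! = 1/630
Racah Σ t=2..2: t=2:+1/16 = 1/16
⇒ 3j(2 4 2; 0 0 0)² = 2/35, sgn +1
Racah Σ t=2..2: t=2:+1/96 = 1/96
⇒ 3j(2 4 2; 0 -2 2)² = 1/42, sgn +1
4πI² = N·(3j₀)²·(3jₘ)² = 15/49
I = +1·√(0.306122/4π) = 0.15607835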